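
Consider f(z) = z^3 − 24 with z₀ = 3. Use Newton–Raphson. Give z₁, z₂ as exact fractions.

f'(z) = 3z^2.
f(3) = 3, f'(3) = 27, so z₁ = 3 − 3/27 = 26/9.
f(26/9) = 80/729, f'(26/9) = 676/27, so z₂ = (26/9) − (80/729)/(676/27) = 13162/4563.

z₁ = 26/9, z₂ = 13162/4563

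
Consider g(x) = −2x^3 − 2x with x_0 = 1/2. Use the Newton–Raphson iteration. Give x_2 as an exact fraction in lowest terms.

g'(x) = −6x^2 − 2.
g(1/2) = −5/4, g'(1/2) = −7/2, so x_1 = (1/2) − (−5/4)/(−7/2) = 1/7.
g(1/7) = −100/343, g'(1/7) = −104/49, so x_2 = (1/7) − (−100/343)/(−104/49) = 1/182.

1/182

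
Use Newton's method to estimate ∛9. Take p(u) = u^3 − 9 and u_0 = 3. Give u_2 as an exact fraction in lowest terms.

929/441

p'(u) = 3u^2.
p(3) = 18, p'(3) = 27, so u_1 = 3 − 18/27 = 7/3.
p(7/3) = 100/27, p'(7/3) = 49/3, so u_2 = (7/3) − (100/27)/(49/3) = 929/441.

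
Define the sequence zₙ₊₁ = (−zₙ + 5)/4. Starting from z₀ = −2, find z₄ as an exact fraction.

253/256

z₁ = (−(−2) + 5)/4 = 7/4.
z₂ = (−(7/4) + 5)/4 = 13/16.
z₃ = (−(13/16) + 5)/4 = 67/64.
z₄ = (−(67/64) + 5)/4 = 253/256.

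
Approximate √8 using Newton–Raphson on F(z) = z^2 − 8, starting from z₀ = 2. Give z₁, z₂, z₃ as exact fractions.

F'(z) = 2z.
F(2) = −4, F'(2) = 4, so z₁ = 2 − (−4)/4 = 3.
F(3) = 1, F'(3) = 6, so z₂ = 3 − 1/6 = 17/6.
F(17/6) = 1/36, F'(17/6) = 17/3, so z₃ = (17/6) − (1/36)/(17/3) = 577/204.

z₁ = 3, z₂ = 17/6, z₃ = 577/204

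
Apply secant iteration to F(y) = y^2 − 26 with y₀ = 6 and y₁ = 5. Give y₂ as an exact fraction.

56/11

F(6) = 10, F(5) = −1. y₂ = 5 − (−1)·(5 − 6)/((−1) − 10) = 56/11.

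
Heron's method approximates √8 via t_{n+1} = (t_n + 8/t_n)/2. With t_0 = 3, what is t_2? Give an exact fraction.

t_1 = (3 + 8/3)/2 = 17/6.
t_2 = (17/6 + 8/(17/6))/2 = 577/204.

577/204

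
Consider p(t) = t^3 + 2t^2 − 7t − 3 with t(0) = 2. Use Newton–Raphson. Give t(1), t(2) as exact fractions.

t(1) = 27/13, t(2) = 9273/4472

p'(t) = 3t^2 + 4t − 7.
p(2) = −1, p'(2) = 13, so t(1) = 2 − (−1)/13 = 27/13.
p(27/13) = 105/2197, p'(27/13) = 2408/169, so t(2) = (27/13) − (105/2197)/(2408/169) = 9273/4472.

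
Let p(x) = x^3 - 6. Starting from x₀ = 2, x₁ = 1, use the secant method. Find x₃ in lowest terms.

522/277

p(2) = 2, p(1) = -5. x₂ = 1 - (-5)·(1 - 2)/((-5) - 2) = 12/7.
p(1) = -5, p(12/7) = -330/343. x₃ = (12/7) - (-330/343)·((12/7) - 1)/((-330/343) - (-5)) = 522/277.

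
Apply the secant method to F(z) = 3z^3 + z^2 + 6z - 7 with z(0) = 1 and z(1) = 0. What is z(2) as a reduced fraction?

7/10

F(1) = 3, F(0) = -7. z(2) = 0 - (-7)·(0 - 1)/((-7) - 3) = 7/10.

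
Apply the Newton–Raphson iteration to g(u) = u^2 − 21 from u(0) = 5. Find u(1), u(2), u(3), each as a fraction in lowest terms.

u(1) = 23/5, u(2) = 527/115, u(3) = 277727/60605

g'(u) = 2u.
g(5) = 4, g'(5) = 10, so u(1) = 5 − 4/10 = 23/5.
g(23/5) = 4/25, g'(23/5) = 46/5, so u(2) = (23/5) − (4/25)/(46/5) = 527/115.
g(527/115) = 4/13225, g'(527/115) = 1054/115, so u(3) = (527/115) − (4/13225)/(1054/115) = 277727/60605.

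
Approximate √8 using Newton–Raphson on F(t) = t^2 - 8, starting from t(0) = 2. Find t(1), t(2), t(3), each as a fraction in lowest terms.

F'(t) = 2t.
F(2) = -4, F'(2) = 4, so t(1) = 2 - (-4)/4 = 3.
F(3) = 1, F'(3) = 6, so t(2) = 3 - 1/6 = 17/6.
F(17/6) = 1/36, F'(17/6) = 17/3, so t(3) = (17/6) - (1/36)/(17/3) = 577/204.

t(1) = 3, t(2) = 17/6, t(3) = 577/204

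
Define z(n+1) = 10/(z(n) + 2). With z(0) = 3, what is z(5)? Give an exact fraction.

z(1) = 10/(3 + 2) = 2.
z(2) = 10/(2 + 2) = 5/2.
z(3) = 10/(5/2 + 2) = 20/9.
z(4) = 10/(20/9 + 2) = 45/19.
z(5) = 10/(45/19 + 2) = 190/83.

190/83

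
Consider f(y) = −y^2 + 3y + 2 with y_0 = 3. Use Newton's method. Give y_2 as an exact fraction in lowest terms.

139/39

f'(y) = −2y + 3.
f(3) = 2, f'(3) = −3, so y_1 = 3 − 2/(−3) = 11/3.
f(11/3) = −4/9, f'(11/3) = −13/3, so y_2 = (11/3) − (−4/9)/(−13/3) = 139/39.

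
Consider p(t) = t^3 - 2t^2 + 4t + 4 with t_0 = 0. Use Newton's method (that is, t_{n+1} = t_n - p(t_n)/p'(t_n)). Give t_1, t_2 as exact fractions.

p'(t) = 3t^2 - 4t + 4.
p(0) = 4, p'(0) = 4, so t_1 = 0 - 4/4 = -1.
p(-1) = -3, p'(-1) = 11, so t_2 = (-1) - (-3)/11 = -8/11.

t_1 = -1, t_2 = -8/11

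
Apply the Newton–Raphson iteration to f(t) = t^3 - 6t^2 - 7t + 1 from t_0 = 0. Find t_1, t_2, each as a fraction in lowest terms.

f'(t) = 3t^2 - 12t - 7.
f(0) = 1, f'(0) = -7, so t_1 = 0 - 1/(-7) = 1/7.
f(1/7) = -41/343, f'(1/7) = -424/49, so t_2 = (1/7) - (-41/343)/(-424/49) = 383/2968.

t_1 = 1/7, t_2 = 383/2968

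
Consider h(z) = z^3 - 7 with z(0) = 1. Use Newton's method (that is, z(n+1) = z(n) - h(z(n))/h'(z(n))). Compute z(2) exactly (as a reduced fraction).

61/27

h'(z) = 3z^2.
h(1) = -6, h'(1) = 3, so z(1) = 1 - (-6)/3 = 3.
h(3) = 20, h'(3) = 27, so z(2) = 3 - 20/27 = 61/27.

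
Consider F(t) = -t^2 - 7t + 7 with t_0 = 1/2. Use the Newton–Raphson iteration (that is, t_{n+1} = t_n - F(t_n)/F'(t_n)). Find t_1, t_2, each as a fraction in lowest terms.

F'(t) = -2t - 7.
F(1/2) = 13/4, F'(1/2) = -8, so t_1 = (1/2) - (13/4)/(-8) = 29/32.
F(29/32) = -169/1024, F'(29/32) = -141/16, so t_2 = (29/32) - (-169/1024)/(-141/16) = 8009/9024.

t_1 = 29/32, t_2 = 8009/9024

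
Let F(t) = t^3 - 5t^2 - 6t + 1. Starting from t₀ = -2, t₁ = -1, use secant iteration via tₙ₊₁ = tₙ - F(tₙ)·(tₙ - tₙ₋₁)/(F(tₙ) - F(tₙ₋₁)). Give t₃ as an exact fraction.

-2177/1921

F(-2) = -15, F(-1) = 1. t₂ = (-1) - 1·((-1) - (-2))/(1 - (-15)) = -17/16.
F(-1) = 1, F(-17/16) = 2175/4096. t₃ = (-17/16) - (2175/4096)·((-17/16) - (-1))/((2175/4096) - 1) = -2177/1921.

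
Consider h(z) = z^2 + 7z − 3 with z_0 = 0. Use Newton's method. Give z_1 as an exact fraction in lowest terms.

3/7

h'(z) = 2z + 7.
h(0) = −3, h'(0) = 7, so z_1 = 0 − (−3)/7 = 3/7.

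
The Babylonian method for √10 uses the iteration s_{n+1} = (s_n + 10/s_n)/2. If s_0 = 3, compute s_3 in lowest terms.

s_1 = (3 + 10/3)/2 = 19/6.
s_2 = (19/6 + 10/(19/6))/2 = 721/228.
s_3 = (721/228 + 10/(721/228))/2 = 1039681/328776.

1039681/328776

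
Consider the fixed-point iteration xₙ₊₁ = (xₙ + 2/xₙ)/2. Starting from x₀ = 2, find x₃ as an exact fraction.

577/408

x₁ = (2 + 2/2)/2 = 3/2.
x₂ = (3/2 + 2/(3/2))/2 = 17/12.
x₃ = (17/12 + 2/(17/12))/2 = 577/408.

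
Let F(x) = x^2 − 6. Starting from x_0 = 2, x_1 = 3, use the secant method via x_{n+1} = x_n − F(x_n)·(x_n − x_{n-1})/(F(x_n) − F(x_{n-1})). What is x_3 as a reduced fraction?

22/9

F(2) = −2, F(3) = 3. x_2 = 3 − 3·(3 − 2)/(3 − (−2)) = 12/5.
F(3) = 3, F(12/5) = −6/25. x_3 = (12/5) − (−6/25)·((12/5) − 3)/((−6/25) − 3) = 22/9.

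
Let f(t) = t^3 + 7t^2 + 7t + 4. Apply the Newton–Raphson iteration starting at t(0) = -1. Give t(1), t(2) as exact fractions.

f'(t) = 3t^2 + 14t + 7.
f(-1) = 3, f'(-1) = -4, so t(1) = (-1) - 3/(-4) = -1/4.
f(-1/4) = 171/64, f'(-1/4) = 59/16, so t(2) = (-1/4) - (171/64)/(59/16) = -115/118.

t(1) = -1/4, t(2) = -115/118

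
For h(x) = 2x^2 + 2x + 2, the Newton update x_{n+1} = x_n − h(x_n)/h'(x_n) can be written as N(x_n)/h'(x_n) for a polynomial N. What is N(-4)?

30

h'(x) = 4x + 2.
N(x) = x·h'(x) − h(x) = x·(4x + 2) − (2x^2 + 2x + 2) = 2x^2 − 2.
N(-4) = 30.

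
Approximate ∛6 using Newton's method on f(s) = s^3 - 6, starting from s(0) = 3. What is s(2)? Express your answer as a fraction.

10187/5400

f'(s) = 3s^2.
f(3) = 21, f'(3) = 27, so s(1) = 3 - 21/27 = 20/9.
f(20/9) = 3626/729, f'(20/9) = 400/27, so s(2) = (20/9) - (3626/729)/(400/27) = 10187/5400.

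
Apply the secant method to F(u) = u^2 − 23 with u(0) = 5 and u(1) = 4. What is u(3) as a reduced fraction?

F(5) = 2, F(4) = −7. u(2) = 4 − (−7)·(4 − 5)/((−7) − 2) = 43/9.
F(4) = −7, F(43/9) = −14/81. u(3) = (43/9) − (−14/81)·((43/9) − 4)/((−14/81) − (−7)) = 379/79.

379/79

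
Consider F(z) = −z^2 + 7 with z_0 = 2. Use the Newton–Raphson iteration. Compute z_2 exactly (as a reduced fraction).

233/88

F'(z) = −2z.
F(2) = 3, F'(2) = −4, so z_1 = 2 − 3/(−4) = 11/4.
F(11/4) = −9/16, F'(11/4) = −11/2, so z_2 = (11/4) − (−9/16)/(−11/2) = 233/88.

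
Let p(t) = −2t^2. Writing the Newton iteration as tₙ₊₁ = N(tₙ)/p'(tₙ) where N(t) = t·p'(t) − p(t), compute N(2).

p'(t) = −4t.
N(t) = t·p'(t) − p(t) = t·(−4t) − (−2t^2) = −2t^2.
N(2) = −8.

−8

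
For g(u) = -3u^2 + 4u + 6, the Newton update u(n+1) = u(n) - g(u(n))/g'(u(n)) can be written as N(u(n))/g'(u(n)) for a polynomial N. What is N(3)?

-33

g'(u) = -6u + 4.
N(u) = u·g'(u) - g(u) = u·(-6u + 4) - (-3u^2 + 4u + 6) = -3u^2 - 6.
N(3) = -33.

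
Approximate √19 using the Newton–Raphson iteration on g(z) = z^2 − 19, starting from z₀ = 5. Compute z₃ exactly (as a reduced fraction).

g'(z) = 2z.
g(5) = 6, g'(5) = 10, so z₁ = 5 − 6/10 = 22/5.
g(22/5) = 9/25, g'(22/5) = 44/5, so z₂ = (22/5) − (9/25)/(44/5) = 959/220.
g(959/220) = 81/48400, g'(959/220) = 959/110, so z₃ = (959/220) − (81/48400)/(959/110) = 1839281/421960.

1839281/421960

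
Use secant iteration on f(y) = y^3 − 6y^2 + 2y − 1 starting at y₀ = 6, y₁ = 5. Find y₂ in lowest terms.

f(6) = 11, f(5) = −16. y₂ = 5 − (−16)·(5 − 6)/((−16) − 11) = 151/27.

151/27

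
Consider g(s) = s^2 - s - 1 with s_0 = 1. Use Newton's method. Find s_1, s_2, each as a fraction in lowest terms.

g'(s) = 2s - 1.
g(1) = -1, g'(1) = 1, so s_1 = 1 - (-1)/1 = 2.
g(2) = 1, g'(2) = 3, so s_2 = 2 - 1/3 = 5/3.

s_1 = 2, s_2 = 5/3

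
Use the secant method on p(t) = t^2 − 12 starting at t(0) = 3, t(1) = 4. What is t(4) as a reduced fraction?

724/209

p(3) = −3, p(4) = 4. t(2) = 4 − 4·(4 − 3)/(4 − (−3)) = 24/7.
p(4) = 4, p(24/7) = −12/49. t(3) = (24/7) − (−12/49)·((24/7) − 4)/((−12/49) − 4) = 45/13.
p(24/7) = −12/49, p(45/13) = −3/169. t(4) = (45/13) − (−3/169)·((45/13) − (24/7))/((−3/169) − (−12/49)) = 724/209.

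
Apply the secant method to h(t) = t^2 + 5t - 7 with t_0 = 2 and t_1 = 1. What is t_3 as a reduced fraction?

h(2) = 7, h(1) = -1. t_2 = 1 - (-1)·(1 - 2)/((-1) - 7) = 9/8.
h(1) = -1, h(9/8) = -7/64. t_3 = (9/8) - (-7/64)·((9/8) - 1)/((-7/64) - (-1)) = 65/57.

65/57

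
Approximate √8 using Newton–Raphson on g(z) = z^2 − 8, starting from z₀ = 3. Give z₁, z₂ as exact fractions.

z₁ = 17/6, z₂ = 577/204

g'(z) = 2z.
g(3) = 1, g'(3) = 6, so z₁ = 3 − 1/6 = 17/6.
g(17/6) = 1/36, g'(17/6) = 17/3, so z₂ = (17/6) − (1/36)/(17/3) = 577/204.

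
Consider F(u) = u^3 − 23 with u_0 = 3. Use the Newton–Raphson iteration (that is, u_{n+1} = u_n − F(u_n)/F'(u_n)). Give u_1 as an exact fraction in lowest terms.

77/27

F'(u) = 3u^2.
F(3) = 4, F'(3) = 27, so u_1 = 3 − 4/27 = 77/27.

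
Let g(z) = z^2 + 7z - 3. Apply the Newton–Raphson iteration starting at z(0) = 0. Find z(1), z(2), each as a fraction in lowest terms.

z(1) = 3/7, z(2) = 156/385

g'(z) = 2z + 7.
g(0) = -3, g'(0) = 7, so z(1) = 0 - (-3)/7 = 3/7.
g(3/7) = 9/49, g'(3/7) = 55/7, so z(2) = (3/7) - (9/49)/(55/7) = 156/385.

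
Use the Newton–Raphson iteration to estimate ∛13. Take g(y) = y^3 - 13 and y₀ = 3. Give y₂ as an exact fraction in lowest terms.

g'(y) = 3y^2.
g(3) = 14, g'(3) = 27, so y₁ = 3 - 14/27 = 67/27.
g(67/27) = 44884/19683, g'(67/27) = 4489/243, so y₂ = (67/27) - (44884/19683)/(4489/243) = 857405/363609.

857405/363609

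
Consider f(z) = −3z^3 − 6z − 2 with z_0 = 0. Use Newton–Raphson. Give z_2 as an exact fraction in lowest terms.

f'(z) = −9z^2 − 6.
f(0) = −2, f'(0) = −6, so z_1 = 0 − (−2)/(−6) = −1/3.
f(−1/3) = 1/9, f'(−1/3) = −7, so z_2 = (−1/3) − (1/9)/(−7) = −20/63.

−20/63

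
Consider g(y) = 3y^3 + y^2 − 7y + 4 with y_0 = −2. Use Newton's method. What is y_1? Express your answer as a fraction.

g'(y) = 9y^2 + 2y − 7.
g(−2) = −2, g'(−2) = 25, so y_1 = (−2) − (−2)/25 = −48/25.

−48/25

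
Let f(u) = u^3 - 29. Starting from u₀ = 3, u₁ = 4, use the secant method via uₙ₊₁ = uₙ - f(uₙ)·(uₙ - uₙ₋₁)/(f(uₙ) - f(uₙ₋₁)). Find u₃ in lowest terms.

157673/51397

f(3) = -2, f(4) = 35. u₂ = 4 - 35·(4 - 3)/(35 - (-2)) = 113/37.
f(4) = 35, f(113/37) = -26040/50653. u₃ = (113/37) - (-26040/50653)·((113/37) - 4)/((-26040/50653) - 35) = 157673/51397.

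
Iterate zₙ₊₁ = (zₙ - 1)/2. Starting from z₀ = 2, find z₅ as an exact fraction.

-29/32

z₁ = (2 - 1)/2 = 1/2.
z₂ = ((1/2) - 1)/2 = -1/4.
z₃ = ((-1/4) - 1)/2 = -5/8.
z₄ = ((-5/8) - 1)/2 = -13/16.
z₅ = ((-13/16) - 1)/2 = -29/32.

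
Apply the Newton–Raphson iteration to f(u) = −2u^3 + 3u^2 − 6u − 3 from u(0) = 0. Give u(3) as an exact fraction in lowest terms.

f'(u) = −6u^2 + 6u − 6.
f(0) = −3, f'(0) = −6, so u(1) = 0 − (−3)/(−6) = −1/2.
f(−1/2) = 1, f'(−1/2) = −21/2, so u(2) = (−1/2) − 1/(−21/2) = −17/42.
f(−17/42) = 488/9261, f'(−17/42) = −2767/294, so u(3) = (−17/42) − (488/9261)/(−2767/294) = −139165/348642.

−139165/348642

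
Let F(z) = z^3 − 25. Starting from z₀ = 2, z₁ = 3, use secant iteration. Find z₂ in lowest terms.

55/19

F(2) = −17, F(3) = 2. z₂ = 3 − 2·(3 − 2)/(2 − (−17)) = 55/19.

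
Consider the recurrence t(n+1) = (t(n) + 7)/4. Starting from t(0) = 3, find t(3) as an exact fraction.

t(1) = (3 + 7)/4 = 5/2.
t(2) = ((5/2) + 7)/4 = 19/8.
t(3) = ((19/8) + 7)/4 = 75/32.

75/32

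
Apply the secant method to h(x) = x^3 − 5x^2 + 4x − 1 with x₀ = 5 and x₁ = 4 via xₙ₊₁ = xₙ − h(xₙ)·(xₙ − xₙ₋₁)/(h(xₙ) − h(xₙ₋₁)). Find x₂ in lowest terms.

h(5) = 19, h(4) = −1. x₂ = 4 − (−1)·(4 − 5)/((−1) − 19) = 81/20.

81/20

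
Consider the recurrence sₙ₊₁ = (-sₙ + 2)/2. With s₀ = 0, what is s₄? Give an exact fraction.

s₁ = (-0 + 2)/2 = 1.
s₂ = (-1 + 2)/2 = 1/2.
s₃ = (-(1/2) + 2)/2 = 3/4.
s₄ = (-(3/4) + 2)/2 = 5/8.

5/8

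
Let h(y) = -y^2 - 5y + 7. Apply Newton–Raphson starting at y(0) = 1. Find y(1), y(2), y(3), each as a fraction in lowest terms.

y(1) = 8/7, y(2) = 407/357, y(3) = 1057792/927843

h'(y) = -2y - 5.
h(1) = 1, h'(1) = -7, so y(1) = 1 - 1/(-7) = 8/7.
h(8/7) = -1/49, h'(8/7) = -51/7, so y(2) = (8/7) - (-1/49)/(-51/7) = 407/357.
h(407/357) = -1/127449, h'(407/357) = -2599/357, so y(3) = (407/357) - (-1/127449)/(-2599/357) = 1057792/927843.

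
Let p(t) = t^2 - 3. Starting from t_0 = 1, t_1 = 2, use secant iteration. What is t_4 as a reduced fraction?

97/56

p(1) = -2, p(2) = 1. t_2 = 2 - 1·(2 - 1)/(1 - (-2)) = 5/3.
p(2) = 1, p(5/3) = -2/9. t_3 = (5/3) - (-2/9)·((5/3) - 2)/((-2/9) - 1) = 19/11.
p(5/3) = -2/9, p(19/11) = -2/121. t_4 = (19/11) - (-2/121)·((19/11) - (5/3))/((-2/121) - (-2/9)) = 97/56.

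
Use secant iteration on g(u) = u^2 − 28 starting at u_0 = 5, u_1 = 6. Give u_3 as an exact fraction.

g(5) = −3, g(6) = 8. u_2 = 6 − 8·(6 − 5)/(8 − (−3)) = 58/11.
g(6) = 8, g(58/11) = −24/121. u_3 = (58/11) − (−24/121)·((58/11) − 6)/((−24/121) − 8) = 164/31.

164/31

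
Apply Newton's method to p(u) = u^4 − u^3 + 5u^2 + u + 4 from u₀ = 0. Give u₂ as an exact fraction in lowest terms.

p'(u) = 4u^3 − 3u^2 + 10u + 1.
p(0) = 4, p'(0) = 1, so u₁ = 0 − 4/1 = −4.
p(−4) = 400, p'(−4) = −343, so u₂ = (−4) − 400/(−343) = −972/343.

−972/343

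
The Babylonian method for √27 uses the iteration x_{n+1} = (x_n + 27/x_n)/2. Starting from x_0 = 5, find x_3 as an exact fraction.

x_1 = (5 + 27/5)/2 = 26/5.
x_2 = (26/5 + 27/(26/5))/2 = 1351/260.
x_3 = (1351/260 + 27/(1351/260))/2 = 3650401/702520.

3650401/702520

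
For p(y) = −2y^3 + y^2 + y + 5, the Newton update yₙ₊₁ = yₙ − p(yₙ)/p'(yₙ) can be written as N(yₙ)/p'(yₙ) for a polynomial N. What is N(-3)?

p'(y) = −6y^2 + 2y + 1.
N(y) = y·p'(y) − p(y) = y·(−6y^2 + 2y + 1) − (−2y^3 + y^2 + y + 5) = −4y^3 + y^2 − 5.
N(-3) = 112.

112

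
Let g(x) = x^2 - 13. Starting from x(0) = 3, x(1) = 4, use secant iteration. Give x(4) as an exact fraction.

4799/1331

g(3) = -4, g(4) = 3. x(2) = 4 - 3·(4 - 3)/(3 - (-4)) = 25/7.
g(4) = 3, g(25/7) = -12/49. x(3) = (25/7) - (-12/49)·((25/7) - 4)/((-12/49) - 3) = 191/53.
g(25/7) = -12/49, g(191/53) = -36/2809. x(4) = (191/53) - (-36/2809)·((191/53) - (25/7))/((-36/2809) - (-12/49)) = 4799/1331.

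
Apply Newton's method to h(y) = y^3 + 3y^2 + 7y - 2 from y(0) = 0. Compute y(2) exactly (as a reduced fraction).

h'(y) = 3y^2 + 6y + 7.
h(0) = -2, h'(0) = 7, so y(1) = 0 - (-2)/7 = 2/7.
h(2/7) = 92/343, h'(2/7) = 439/49, so y(2) = (2/7) - (92/343)/(439/49) = 786/3073.

786/3073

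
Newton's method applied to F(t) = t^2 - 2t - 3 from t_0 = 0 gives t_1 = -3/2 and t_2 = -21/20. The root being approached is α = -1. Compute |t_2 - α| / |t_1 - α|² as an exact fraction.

t_1 - α = -3/2 - (-1) = -3/2 + 1 = -1/2, so |t_1 - α| = 1/2.
t_2 - α = -21/20 - (-1) = -21/20 + 1 = -1/20, so |t_2 - α| = 1/20.
|t_1 - α|² = 1/4.
Ratio = (1/20) / (1/4) = 1/5.

1/5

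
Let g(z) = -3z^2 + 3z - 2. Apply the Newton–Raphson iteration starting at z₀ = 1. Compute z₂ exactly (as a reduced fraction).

5/3

g'(z) = -6z + 3.
g(1) = -2, g'(1) = -3, so z₁ = 1 - (-2)/(-3) = 1/3.
g(1/3) = -4/3, g'(1/3) = 1, so z₂ = (1/3) - (-4/3)/1 = 5/3.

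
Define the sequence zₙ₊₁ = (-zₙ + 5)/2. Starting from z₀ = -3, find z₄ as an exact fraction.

z₁ = (-(-3) + 5)/2 = 4.
z₂ = (-4 + 5)/2 = 1/2.
z₃ = (-(1/2) + 5)/2 = 9/4.
z₄ = (-(9/4) + 5)/2 = 11/8.

11/8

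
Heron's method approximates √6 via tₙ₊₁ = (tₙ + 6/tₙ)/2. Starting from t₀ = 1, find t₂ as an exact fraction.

73/28

t₁ = (1 + 6/1)/2 = 7/2.
t₂ = (7/2 + 6/(7/2))/2 = 73/28.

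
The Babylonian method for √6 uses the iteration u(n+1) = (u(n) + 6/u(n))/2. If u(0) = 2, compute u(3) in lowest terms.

4801/1960

u(1) = (2 + 6/2)/2 = 5/2.
u(2) = (5/2 + 6/(5/2))/2 = 49/20.
u(3) = (49/20 + 6/(49/20))/2 = 4801/1960.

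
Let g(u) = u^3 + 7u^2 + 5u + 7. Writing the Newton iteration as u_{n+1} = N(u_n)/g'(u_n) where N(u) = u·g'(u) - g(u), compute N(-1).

-2

g'(u) = 3u^2 + 14u + 5.
N(u) = u·g'(u) - g(u) = u·(3u^2 + 14u + 5) - (u^3 + 7u^2 + 5u + 7) = 2u^3 + 7u^2 - 7.
N(-1) = -2.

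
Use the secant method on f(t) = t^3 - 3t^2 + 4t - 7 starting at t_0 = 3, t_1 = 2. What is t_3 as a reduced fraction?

f(3) = 5, f(2) = -3. t_2 = 2 - (-3)·(2 - 3)/((-3) - 5) = 19/8.
f(2) = -3, f(19/8) = -525/512. t_3 = (19/8) - (-525/512)·((19/8) - 2)/((-525/512) - (-3)) = 866/337.

866/337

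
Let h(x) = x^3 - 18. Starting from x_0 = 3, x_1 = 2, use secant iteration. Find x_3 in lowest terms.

h(3) = 9, h(2) = -10. x_2 = 2 - (-10)·(2 - 3)/((-10) - 9) = 48/19.
h(2) = -10, h(48/19) = -12870/6859. x_3 = (48/19) - (-12870/6859)·((48/19) - 2)/((-12870/6859) - (-10)) = 7377/2786.

7377/2786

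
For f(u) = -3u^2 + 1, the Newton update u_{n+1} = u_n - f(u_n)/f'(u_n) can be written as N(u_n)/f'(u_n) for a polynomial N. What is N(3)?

f'(u) = -6u.
N(u) = u·f'(u) - f(u) = u·(-6u) - (-3u^2 + 1) = -3u^2 - 1.
N(3) = -28.

-28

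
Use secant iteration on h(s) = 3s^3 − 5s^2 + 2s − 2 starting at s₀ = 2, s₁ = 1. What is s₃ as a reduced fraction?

67/35

h(2) = 6, h(1) = −2. s₂ = 1 − (−2)·(1 − 2)/((−2) − 6) = 5/4.
h(1) = −2, h(5/4) = −93/64. s₃ = (5/4) − (−93/64)·((5/4) − 1)/((−93/64) − (−2)) = 67/35.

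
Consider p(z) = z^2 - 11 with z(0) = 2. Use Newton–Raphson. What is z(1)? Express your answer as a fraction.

15/4

p'(z) = 2z.
p(2) = -7, p'(2) = 4, so z(1) = 2 - (-7)/4 = 15/4.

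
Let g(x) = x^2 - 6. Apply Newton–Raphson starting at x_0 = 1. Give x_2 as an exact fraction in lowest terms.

73/28

g'(x) = 2x.
g(1) = -5, g'(1) = 2, so x_1 = 1 - (-5)/2 = 7/2.
g(7/2) = 25/4, g'(7/2) = 7, so x_2 = (7/2) - (25/4)/7 = 73/28.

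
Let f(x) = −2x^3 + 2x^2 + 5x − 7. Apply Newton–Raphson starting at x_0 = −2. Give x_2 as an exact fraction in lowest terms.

−672359/396495

f'(x) = −6x^2 + 4x + 5.
f(−2) = 7, f'(−2) = −27, so x_1 = (−2) − 7/(−27) = −47/27.
f(−47/27) = 17836/19683, f'(−47/27) = −4895/243, so x_2 = (−47/27) − (17836/19683)/(−4895/243) = −672359/396495.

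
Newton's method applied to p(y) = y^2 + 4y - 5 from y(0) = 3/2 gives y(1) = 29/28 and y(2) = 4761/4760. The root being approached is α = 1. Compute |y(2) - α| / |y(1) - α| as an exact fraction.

1/170

y(1) - α = 29/28 - 1 = 1/28, so |y(1) - α| = 1/28.
y(2) - α = 4761/4760 - 1 = 1/4760, so |y(2) - α| = 1/4760.
Ratio = (1/4760) / (1/28) = 1/170.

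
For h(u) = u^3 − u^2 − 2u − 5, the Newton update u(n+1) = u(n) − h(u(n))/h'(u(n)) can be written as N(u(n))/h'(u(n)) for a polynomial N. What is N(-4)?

−139

h'(u) = 3u^2 − 2u − 2.
N(u) = u·h'(u) − h(u) = u·(3u^2 − 2u − 2) − (u^3 − u^2 − 2u − 5) = 2u^3 − u^2 + 5.
N(-4) = −139.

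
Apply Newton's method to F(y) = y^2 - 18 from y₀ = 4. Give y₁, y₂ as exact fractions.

y₁ = 17/4, y₂ = 577/136

F'(y) = 2y.
F(4) = -2, F'(4) = 8, so y₁ = 4 - (-2)/8 = 17/4.
F(17/4) = 1/16, F'(17/4) = 17/2, so y₂ = (17/4) - (1/16)/(17/2) = 577/136.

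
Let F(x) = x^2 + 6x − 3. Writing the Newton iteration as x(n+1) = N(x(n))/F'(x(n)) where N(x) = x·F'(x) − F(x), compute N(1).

F'(x) = 2x + 6.
N(x) = x·F'(x) − F(x) = x·(2x + 6) − (x^2 + 6x − 3) = x^2 + 3.
N(1) = 4.

4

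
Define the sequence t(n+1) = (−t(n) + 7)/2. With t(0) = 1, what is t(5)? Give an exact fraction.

t(1) = (−1 + 7)/2 = 3.
t(2) = (−3 + 7)/2 = 2.
t(3) = (−2 + 7)/2 = 5/2.
t(4) = (−(5/2) + 7)/2 = 9/4.
t(5) = (−(9/4) + 7)/2 = 19/8.

19/8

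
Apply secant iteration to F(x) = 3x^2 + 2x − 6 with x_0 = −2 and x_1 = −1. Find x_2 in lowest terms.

−12/7

F(−2) = 2, F(−1) = −5. x_2 = (−1) − (−5)·((−1) − (−2))/((−5) − 2) = −12/7.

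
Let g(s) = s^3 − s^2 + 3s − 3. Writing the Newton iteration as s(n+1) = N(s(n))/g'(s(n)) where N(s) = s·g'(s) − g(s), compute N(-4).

−141

g'(s) = 3s^2 − 2s + 3.
N(s) = s·g'(s) − g(s) = s·(3s^2 − 2s + 3) − (s^3 − s^2 + 3s − 3) = 2s^3 − s^2 + 3.
N(-4) = −141.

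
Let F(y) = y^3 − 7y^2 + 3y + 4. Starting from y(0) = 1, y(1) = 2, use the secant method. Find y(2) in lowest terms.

F(1) = 1, F(2) = −10. y(2) = 2 − (−10)·(2 − 1)/((−10) − 1) = 12/11.

12/11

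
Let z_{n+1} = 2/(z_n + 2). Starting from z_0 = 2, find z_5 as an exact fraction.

z_1 = 2/(2 + 2) = 1/2.
z_2 = 2/(1/2 + 2) = 4/5.
z_3 = 2/(4/5 + 2) = 5/7.
z_4 = 2/(5/7 + 2) = 14/19.
z_5 = 2/(14/19 + 2) = 19/26.

19/26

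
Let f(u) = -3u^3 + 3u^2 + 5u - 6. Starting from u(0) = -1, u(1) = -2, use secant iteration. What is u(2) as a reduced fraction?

-6/5

f(-1) = -5, f(-2) = 20. u(2) = (-2) - 20·((-2) - (-1))/(20 - (-5)) = -6/5.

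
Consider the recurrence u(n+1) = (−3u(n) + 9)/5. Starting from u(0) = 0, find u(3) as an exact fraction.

171/125

u(1) = (−3·0 + 9)/5 = 9/5.
u(2) = (−3·(9/5) + 9)/5 = 18/25.
u(3) = (−3·(18/25) + 9)/5 = 171/125.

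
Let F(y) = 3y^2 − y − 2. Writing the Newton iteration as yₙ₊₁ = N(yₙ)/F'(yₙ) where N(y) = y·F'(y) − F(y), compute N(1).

F'(y) = 6y − 1.
N(y) = y·F'(y) − F(y) = y·(6y − 1) − (3y^2 − y − 2) = 3y^2 + 2.
N(1) = 5.

5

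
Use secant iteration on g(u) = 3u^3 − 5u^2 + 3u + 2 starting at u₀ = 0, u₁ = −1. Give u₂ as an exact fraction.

−2/11

g(0) = 2, g(−1) = −9. u₂ = (−1) − (−9)·((−1) − 0)/((−9) − 2) = −2/11.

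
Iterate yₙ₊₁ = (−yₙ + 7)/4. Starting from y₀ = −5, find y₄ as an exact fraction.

y₁ = (−(−5) + 7)/4 = 3.
y₂ = (−3 + 7)/4 = 1.
y₃ = (−1 + 7)/4 = 3/2.
y₄ = (−(3/2) + 7)/4 = 11/8.

11/8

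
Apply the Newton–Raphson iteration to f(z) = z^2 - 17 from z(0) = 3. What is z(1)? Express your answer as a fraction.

f'(z) = 2z.
f(3) = -8, f'(3) = 6, so z(1) = 3 - (-8)/6 = 13/3.

13/3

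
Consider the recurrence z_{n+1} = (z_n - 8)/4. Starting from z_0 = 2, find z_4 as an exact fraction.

z_1 = (2 - 8)/4 = -3/2.
z_2 = ((-3/2) - 8)/4 = -19/8.
z_3 = ((-19/8) - 8)/4 = -83/32.
z_4 = ((-83/32) - 8)/4 = -339/128.

-339/128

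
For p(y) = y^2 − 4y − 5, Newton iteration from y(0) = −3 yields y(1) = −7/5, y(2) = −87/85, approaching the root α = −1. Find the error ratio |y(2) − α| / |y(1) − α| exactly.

y(1) − α = −7/5 − (−1) = −7/5 + 1 = −2/5, so |y(1) − α| = 2/5.
y(2) − α = −87/85 − (−1) = −87/85 + 1 = −2/85, so |y(2) − α| = 2/85.
Ratio = (2/85) / (2/5) = 1/17.

1/17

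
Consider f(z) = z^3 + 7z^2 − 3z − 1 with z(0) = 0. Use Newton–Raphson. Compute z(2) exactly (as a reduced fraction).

−23/99

f'(z) = 3z^2 + 14z − 3.
f(0) = −1, f'(0) = −3, so z(1) = 0 − (−1)/(−3) = −1/3.
f(−1/3) = 20/27, f'(−1/3) = −22/3, so z(2) = (−1/3) − (20/27)/(−22/3) = −23/99.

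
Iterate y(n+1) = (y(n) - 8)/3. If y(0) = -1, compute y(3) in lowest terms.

y(1) = ((-1) - 8)/3 = -3.
y(2) = ((-3) - 8)/3 = -11/3.
y(3) = ((-11/3) - 8)/3 = -35/9.

-35/9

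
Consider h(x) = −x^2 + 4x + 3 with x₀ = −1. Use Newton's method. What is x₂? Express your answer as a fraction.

−31/48

h'(x) = −2x + 4.
h(−1) = −2, h'(−1) = 6, so x₁ = (−1) − (−2)/6 = −2/3.
h(−2/3) = −1/9, h'(−2/3) = 16/3, so x₂ = (−2/3) − (−1/9)/(16/3) = −31/48.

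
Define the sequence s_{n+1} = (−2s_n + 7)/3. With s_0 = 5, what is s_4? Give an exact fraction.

19/9

s_1 = (−2·5 + 7)/3 = −1.
s_2 = (−2·(−1) + 7)/3 = 3.
s_3 = (−2·3 + 7)/3 = 1/3.
s_4 = (−2·(1/3) + 7)/3 = 19/9.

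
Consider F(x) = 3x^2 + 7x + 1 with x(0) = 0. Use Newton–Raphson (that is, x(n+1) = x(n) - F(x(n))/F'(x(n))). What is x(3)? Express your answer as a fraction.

-84253/551131

F'(x) = 6x + 7.
F(0) = 1, F'(0) = 7, so x(1) = 0 - 1/7 = -1/7.
F(-1/7) = 3/49, F'(-1/7) = 43/7, so x(2) = (-1/7) - (3/49)/(43/7) = -46/301.
F(-46/301) = 27/90601, F'(-46/301) = 1831/301, so x(3) = (-46/301) - (27/90601)/(1831/301) = -84253/551131.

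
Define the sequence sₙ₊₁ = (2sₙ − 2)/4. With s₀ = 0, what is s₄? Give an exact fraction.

s₁ = (2·0 − 2)/4 = −1/2.
s₂ = (2·(−1/2) − 2)/4 = −3/4.
s₃ = (2·(−3/4) − 2)/4 = −7/8.
s₄ = (2·(−7/8) − 2)/4 = −15/16.

−15/16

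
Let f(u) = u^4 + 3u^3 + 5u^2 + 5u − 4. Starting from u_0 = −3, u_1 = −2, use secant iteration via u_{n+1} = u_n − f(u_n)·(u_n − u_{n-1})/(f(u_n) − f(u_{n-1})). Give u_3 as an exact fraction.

f(−3) = 26, f(−2) = −2. u_2 = (−2) − (−2)·((−2) − (−3))/((−2) − 26) = −29/14.
f(−2) = −2, f(−29/14) = −44421/38416. u_3 = (−29/14) − (−44421/38416)·((−29/14) − (−2))/((−44421/38416) − (−2)) = −70310/32411.

−70310/32411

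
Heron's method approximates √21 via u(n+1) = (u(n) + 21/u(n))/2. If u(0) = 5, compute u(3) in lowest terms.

277727/60605

u(1) = (5 + 21/5)/2 = 23/5.
u(2) = (23/5 + 21/(23/5))/2 = 527/115.
u(3) = (527/115 + 21/(527/115))/2 = 277727/60605.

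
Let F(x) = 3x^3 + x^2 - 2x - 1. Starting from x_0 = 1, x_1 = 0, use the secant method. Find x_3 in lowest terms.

F(1) = 1, F(0) = -1. x_2 = 0 - (-1)·(0 - 1)/((-1) - 1) = 1/2.
F(0) = -1, F(1/2) = -11/8. x_3 = (1/2) - (-11/8)·((1/2) - 0)/((-11/8) - (-1)) = -4/3.

-4/3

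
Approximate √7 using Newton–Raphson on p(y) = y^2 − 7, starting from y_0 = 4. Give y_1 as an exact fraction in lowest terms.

23/8

p'(y) = 2y.
p(4) = 9, p'(4) = 8, so y_1 = 4 − 9/8 = 23/8.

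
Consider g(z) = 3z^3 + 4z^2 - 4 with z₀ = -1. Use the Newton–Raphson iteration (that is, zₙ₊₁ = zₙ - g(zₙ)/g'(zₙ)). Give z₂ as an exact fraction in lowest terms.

g'(z) = 9z^2 + 8z.
g(-1) = -3, g'(-1) = 1, so z₁ = (-1) - (-3)/1 = 2.
g(2) = 36, g'(2) = 52, so z₂ = 2 - 36/52 = 17/13.

17/13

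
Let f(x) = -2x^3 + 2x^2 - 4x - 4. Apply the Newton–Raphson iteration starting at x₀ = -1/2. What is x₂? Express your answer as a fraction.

f'(x) = -6x^2 + 4x - 4.
f(-1/2) = -5/4, f'(-1/2) = -15/2, so x₁ = (-1/2) - (-5/4)/(-15/2) = -2/3.
f(-2/3) = 4/27, f'(-2/3) = -28/3, so x₂ = (-2/3) - (4/27)/(-28/3) = -41/63.

-41/63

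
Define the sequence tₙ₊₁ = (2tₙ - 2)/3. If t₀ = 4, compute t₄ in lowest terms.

-22/27

t₁ = (2·4 - 2)/3 = 2.
t₂ = (2·2 - 2)/3 = 2/3.
t₃ = (2·(2/3) - 2)/3 = -2/9.
t₄ = (2·(-2/9) - 2)/3 = -22/27.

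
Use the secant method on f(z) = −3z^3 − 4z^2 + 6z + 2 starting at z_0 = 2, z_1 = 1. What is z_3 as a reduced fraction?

f(2) = −26, f(1) = 1. z_2 = 1 − 1·(1 − 2)/(1 − (−26)) = 28/27.
f(1) = 1, f(28/27) = 3770/6561. z_3 = (28/27) − (3770/6561)·((28/27) − 1)/((3770/6561) − 1) = 3034/2791.

3034/2791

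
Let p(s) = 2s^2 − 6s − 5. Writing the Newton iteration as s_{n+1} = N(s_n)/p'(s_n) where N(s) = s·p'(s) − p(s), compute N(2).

p'(s) = 4s − 6.
N(s) = s·p'(s) − p(s) = s·(4s − 6) − (2s^2 − 6s − 5) = 2s^2 + 5.
N(2) = 13.

13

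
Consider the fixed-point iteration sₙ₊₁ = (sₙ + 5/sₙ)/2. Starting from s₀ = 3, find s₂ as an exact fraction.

s₁ = (3 + 5/3)/2 = 7/3.
s₂ = (7/3 + 5/(7/3))/2 = 47/21.

47/21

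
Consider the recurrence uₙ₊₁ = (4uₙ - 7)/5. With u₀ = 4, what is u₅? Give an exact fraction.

u₁ = (4·4 - 7)/5 = 9/5.
u₂ = (4·(9/5) - 7)/5 = 1/25.
u₃ = (4·(1/25) - 7)/5 = -171/125.
u₄ = (4·(-171/125) - 7)/5 = -1559/625.
u₅ = (4·(-1559/625) - 7)/5 = -10611/3125.

-10611/3125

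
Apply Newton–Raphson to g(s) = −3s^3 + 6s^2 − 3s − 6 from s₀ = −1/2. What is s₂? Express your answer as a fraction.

−6521/9360

g'(s) = −9s^2 + 12s − 3.
g(−1/2) = −21/8, g'(−1/2) = −45/4, so s₁ = (−1/2) − (−21/8)/(−45/4) = −11/15.
g(−11/15) = 686/1125, g'(−11/15) = −416/25, so s₂ = (−11/15) − (686/1125)/(−416/25) = −6521/9360.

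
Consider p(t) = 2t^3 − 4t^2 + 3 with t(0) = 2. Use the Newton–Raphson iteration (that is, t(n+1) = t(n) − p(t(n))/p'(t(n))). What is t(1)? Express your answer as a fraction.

p'(t) = 6t^2 − 8t.
p(2) = 3, p'(2) = 8, so t(1) = 2 − 3/8 = 13/8.

13/8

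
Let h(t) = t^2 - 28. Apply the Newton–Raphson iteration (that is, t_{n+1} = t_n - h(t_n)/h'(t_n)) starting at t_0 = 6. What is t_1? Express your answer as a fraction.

16/3

h'(t) = 2t.
h(6) = 8, h'(6) = 12, so t_1 = 6 - 8/12 = 16/3.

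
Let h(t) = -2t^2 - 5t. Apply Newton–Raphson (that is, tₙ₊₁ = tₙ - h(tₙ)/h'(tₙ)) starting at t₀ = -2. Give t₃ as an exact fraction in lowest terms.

h'(t) = -4t - 5.
h(-2) = 2, h'(-2) = 3, so t₁ = (-2) - 2/3 = -8/3.
h(-8/3) = -8/9, h'(-8/3) = 17/3, so t₂ = (-8/3) - (-8/9)/(17/3) = -128/51.
h(-128/51) = -128/2601, h'(-128/51) = 257/51, so t₃ = (-128/51) - (-128/2601)/(257/51) = -32768/13107.

-32768/13107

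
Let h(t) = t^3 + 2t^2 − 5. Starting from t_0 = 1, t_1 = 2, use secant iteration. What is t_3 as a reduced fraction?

2855/2357

h(1) = −2, h(2) = 11. t_2 = 2 − 11·(2 − 1)/(11 − (−2)) = 15/13.
h(2) = 11, h(15/13) = −1760/2197. t_3 = (15/13) − (−1760/2197)·((15/13) − 2)/((−1760/2197) − 11) = 2855/2357.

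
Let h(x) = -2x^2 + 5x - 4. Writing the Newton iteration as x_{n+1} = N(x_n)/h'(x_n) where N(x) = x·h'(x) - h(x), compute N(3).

h'(x) = -4x + 5.
N(x) = x·h'(x) - h(x) = x·(-4x + 5) - (-2x^2 + 5x - 4) = -2x^2 + 4.
N(3) = -14.

-14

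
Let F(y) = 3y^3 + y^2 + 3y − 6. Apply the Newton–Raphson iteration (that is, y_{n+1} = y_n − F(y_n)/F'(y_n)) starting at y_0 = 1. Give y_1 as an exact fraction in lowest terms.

F'(y) = 9y^2 + 2y + 3.
F(1) = 1, F'(1) = 14, so y_1 = 1 − 1/14 = 13/14.

13/14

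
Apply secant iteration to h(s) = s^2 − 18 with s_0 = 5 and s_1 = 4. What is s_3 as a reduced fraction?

157/37

h(5) = 7, h(4) = −2. s_2 = 4 − (−2)·(4 − 5)/((−2) − 7) = 38/9.
h(4) = −2, h(38/9) = −14/81. s_3 = (38/9) − (−14/81)·((38/9) − 4)/((−14/81) − (−2)) = 157/37.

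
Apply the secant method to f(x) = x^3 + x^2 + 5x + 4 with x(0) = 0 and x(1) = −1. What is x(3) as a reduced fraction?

−116/141

f(0) = 4, f(−1) = −1. x(2) = (−1) − (−1)·((−1) − 0)/((−1) − 4) = −4/5.
f(−1) = −1, f(−4/5) = 16/125. x(3) = (−4/5) − (16/125)·((−4/5) − (−1))/((16/125) − (−1)) = −116/141.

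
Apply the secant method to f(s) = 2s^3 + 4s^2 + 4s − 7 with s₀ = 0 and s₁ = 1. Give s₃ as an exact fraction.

203/253

f(0) = −7, f(1) = 3. s₂ = 1 − 3·(1 − 0)/(3 − (−7)) = 7/10.
f(1) = 3, f(7/10) = −777/500. s₃ = (7/10) − (−777/500)·((7/10) − 1)/((−777/500) − 3) = 203/253.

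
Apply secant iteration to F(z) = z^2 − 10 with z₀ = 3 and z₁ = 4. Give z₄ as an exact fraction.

3488/1103

F(3) = −1, F(4) = 6. z₂ = 4 − 6·(4 − 3)/(6 − (−1)) = 22/7.
F(4) = 6, F(22/7) = −6/49. z₃ = (22/7) − (−6/49)·((22/7) − 4)/((−6/49) − 6) = 79/25.
F(22/7) = −6/49, F(79/25) = −9/625. z₄ = (79/25) − (−9/625)·((79/25) − (22/7))/((−9/625) − (−6/49)) = 3488/1103.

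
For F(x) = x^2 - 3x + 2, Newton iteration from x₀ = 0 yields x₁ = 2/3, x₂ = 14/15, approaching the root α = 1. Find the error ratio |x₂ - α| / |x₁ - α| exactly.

x₁ - α = 2/3 - 1 = -1/3, so |x₁ - α| = 1/3.
x₂ - α = 14/15 - 1 = -1/15, so |x₂ - α| = 1/15.
Ratio = (1/15) / (1/3) = 1/5.

1/5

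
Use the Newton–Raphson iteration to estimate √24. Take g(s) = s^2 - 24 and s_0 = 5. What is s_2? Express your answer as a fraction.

g'(s) = 2s.
g(5) = 1, g'(5) = 10, so s_1 = 5 - 1/10 = 49/10.
g(49/10) = 1/100, g'(49/10) = 49/5, so s_2 = (49/10) - (1/100)/(49/5) = 4801/980.

4801/980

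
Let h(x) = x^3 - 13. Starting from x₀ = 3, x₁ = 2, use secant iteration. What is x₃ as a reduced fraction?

11659/4927

h(3) = 14, h(2) = -5. x₂ = 2 - (-5)·(2 - 3)/((-5) - 14) = 43/19.
h(2) = -5, h(43/19) = -9660/6859. x₃ = (43/19) - (-9660/6859)·((43/19) - 2)/((-9660/6859) - (-5)) = 11659/4927.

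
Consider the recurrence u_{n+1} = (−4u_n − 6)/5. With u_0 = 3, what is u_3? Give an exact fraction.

u_1 = (−4·3 − 6)/5 = −18/5.
u_2 = (−4·(−18/5) − 6)/5 = 42/25.
u_3 = (−4·(42/25) − 6)/5 = −318/125.

−318/125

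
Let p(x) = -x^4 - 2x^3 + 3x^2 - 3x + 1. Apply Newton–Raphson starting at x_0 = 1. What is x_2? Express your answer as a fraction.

p'(x) = -4x^3 - 6x^2 + 6x - 3.
p(1) = -2, p'(1) = -7, so x_1 = 1 - (-2)/(-7) = 5/7.
p(5/7) = -1444/2401, p'(5/7) = -1109/343, so x_2 = (5/7) - (-1444/2401)/(-1109/343) = 4101/7763.

4101/7763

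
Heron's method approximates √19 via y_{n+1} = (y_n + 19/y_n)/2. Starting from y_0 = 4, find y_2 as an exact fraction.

y_1 = (4 + 19/4)/2 = 35/8.
y_2 = (35/8 + 19/(35/8))/2 = 2441/560.

2441/560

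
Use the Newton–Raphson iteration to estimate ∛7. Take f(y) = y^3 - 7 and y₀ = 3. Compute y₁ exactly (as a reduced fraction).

f'(y) = 3y^2.
f(3) = 20, f'(3) = 27, so y₁ = 3 - 20/27 = 61/27.

61/27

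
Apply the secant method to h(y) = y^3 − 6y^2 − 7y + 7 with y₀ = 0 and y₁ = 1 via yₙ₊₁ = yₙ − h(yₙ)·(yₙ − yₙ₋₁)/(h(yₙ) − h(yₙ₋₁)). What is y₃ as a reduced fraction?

h(0) = 7, h(1) = −5. y₂ = 1 − (−5)·(1 − 0)/((−5) − 7) = 7/12.
h(1) = −5, h(7/12) = 1855/1728. y₃ = (7/12) − (1855/1728)·((7/12) − 1)/((1855/1728) − (−5)) = 1379/2099.

1379/2099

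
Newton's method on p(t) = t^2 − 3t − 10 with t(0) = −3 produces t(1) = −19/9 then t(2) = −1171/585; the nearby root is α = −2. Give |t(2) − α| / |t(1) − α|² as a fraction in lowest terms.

9/65

t(1) − α = −19/9 − (−2) = −19/9 + 2 = −1/9, so |t(1) − α| = 1/9.
t(2) − α = −1171/585 − (−2) = −1171/585 + 2 = −1/585, so |t(2) − α| = 1/585.
|t(1) − α|² = 1/81.
Ratio = (1/585) / (1/81) = 9/65.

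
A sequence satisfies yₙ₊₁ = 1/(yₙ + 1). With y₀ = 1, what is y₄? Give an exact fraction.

y₁ = 1/(1 + 1) = 1/2.
y₂ = 1/(1/2 + 1) = 2/3.
y₃ = 1/(2/3 + 1) = 3/5.
y₄ = 1/(3/5 + 1) = 5/8.

5/8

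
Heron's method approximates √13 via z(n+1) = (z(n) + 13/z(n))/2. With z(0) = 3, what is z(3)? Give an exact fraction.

14159/3927

z(1) = (3 + 13/3)/2 = 11/3.
z(2) = (11/3 + 13/(11/3))/2 = 119/33.
z(3) = (119/33 + 13/(119/33))/2 = 14159/3927.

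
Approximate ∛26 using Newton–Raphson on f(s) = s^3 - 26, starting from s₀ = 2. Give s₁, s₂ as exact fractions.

f'(s) = 3s^2.
f(2) = -18, f'(2) = 12, so s₁ = 2 - (-18)/12 = 7/2.
f(7/2) = 135/8, f'(7/2) = 147/4, so s₂ = (7/2) - (135/8)/(147/4) = 149/49.

s₁ = 7/2, s₂ = 149/49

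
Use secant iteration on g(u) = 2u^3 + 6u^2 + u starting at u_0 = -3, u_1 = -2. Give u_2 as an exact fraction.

g(-3) = -3, g(-2) = 6. u_2 = (-2) - 6·((-2) - (-3))/(6 - (-3)) = -8/3.

-8/3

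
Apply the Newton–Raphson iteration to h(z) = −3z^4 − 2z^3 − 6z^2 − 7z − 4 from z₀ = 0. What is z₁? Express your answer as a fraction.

−4/7

h'(z) = −12z^3 − 6z^2 − 12z − 7.
h(0) = −4, h'(0) = −7, so z₁ = 0 − (−4)/(−7) = −4/7.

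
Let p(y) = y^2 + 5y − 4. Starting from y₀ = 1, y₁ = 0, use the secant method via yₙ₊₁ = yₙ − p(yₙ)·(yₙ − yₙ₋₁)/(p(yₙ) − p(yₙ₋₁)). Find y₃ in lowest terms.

12/17

p(1) = 2, p(0) = −4. y₂ = 0 − (−4)·(0 − 1)/((−4) − 2) = 2/3.
p(0) = −4, p(2/3) = −2/9. y₃ = (2/3) − (−2/9)·((2/3) − 0)/((−2/9) − (−4)) = 12/17.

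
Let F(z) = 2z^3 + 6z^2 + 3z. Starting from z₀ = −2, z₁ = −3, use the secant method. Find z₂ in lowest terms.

F(−2) = 2, F(−3) = −9. z₂ = (−3) − (−9)·((−3) − (−2))/((−9) − 2) = −24/11.

−24/11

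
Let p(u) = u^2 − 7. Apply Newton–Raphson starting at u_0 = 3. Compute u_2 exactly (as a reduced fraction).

127/48

p'(u) = 2u.
p(3) = 2, p'(3) = 6, so u_1 = 3 − 2/6 = 8/3.
p(8/3) = 1/9, p'(8/3) = 16/3, so u_2 = (8/3) − (1/9)/(16/3) = 127/48.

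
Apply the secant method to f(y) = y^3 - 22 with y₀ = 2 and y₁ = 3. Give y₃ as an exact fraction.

f(2) = -14, f(3) = 5. y₂ = 3 - 5·(3 - 2)/(5 - (-14)) = 52/19.
f(3) = 5, f(52/19) = -10290/6859. y₃ = (52/19) - (-10290/6859)·((52/19) - 3)/((-10290/6859) - 5) = 24946/8917.

24946/8917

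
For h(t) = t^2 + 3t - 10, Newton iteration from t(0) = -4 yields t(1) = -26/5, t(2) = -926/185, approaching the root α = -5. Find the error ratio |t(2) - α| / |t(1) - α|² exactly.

5/37

t(1) - α = -26/5 - (-5) = -26/5 + 5 = -1/5, so |t(1) - α| = 1/5.
t(2) - α = -926/185 - (-5) = -926/185 + 5 = -1/185, so |t(2) - α| = 1/185.
|t(1) - α|² = 1/25.
Ratio = (1/185) / (1/25) = 5/37.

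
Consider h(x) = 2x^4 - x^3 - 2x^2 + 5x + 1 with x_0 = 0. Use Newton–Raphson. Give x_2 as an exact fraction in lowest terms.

h'(x) = 8x^3 - 3x^2 - 4x + 5.
h(0) = 1, h'(0) = 5, so x_1 = 0 - 1/5 = -1/5.
h(-1/5) = -43/625, h'(-1/5) = 702/125, so x_2 = (-1/5) - (-43/625)/(702/125) = -659/3510.

-659/3510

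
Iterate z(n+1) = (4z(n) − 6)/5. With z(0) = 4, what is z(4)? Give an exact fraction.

z(1) = (4·4 − 6)/5 = 2.
z(2) = (4·2 − 6)/5 = 2/5.
z(3) = (4·(2/5) − 6)/5 = −22/25.
z(4) = (4·(−22/25) − 6)/5 = −238/125.

−238/125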